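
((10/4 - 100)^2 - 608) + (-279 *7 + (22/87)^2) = 210276325/30276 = 6945.31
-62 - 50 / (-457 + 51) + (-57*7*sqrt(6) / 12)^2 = 10672113 / 1624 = 6571.50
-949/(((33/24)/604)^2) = -22157464576/121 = -183119541.95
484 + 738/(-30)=2297/5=459.40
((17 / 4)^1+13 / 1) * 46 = 1587 / 2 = 793.50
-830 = -830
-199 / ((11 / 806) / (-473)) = 6896942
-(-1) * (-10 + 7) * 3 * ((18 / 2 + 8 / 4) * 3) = -297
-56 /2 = -28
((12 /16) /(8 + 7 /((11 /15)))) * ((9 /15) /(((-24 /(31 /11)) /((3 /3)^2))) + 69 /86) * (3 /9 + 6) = 263093 /1327840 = 0.20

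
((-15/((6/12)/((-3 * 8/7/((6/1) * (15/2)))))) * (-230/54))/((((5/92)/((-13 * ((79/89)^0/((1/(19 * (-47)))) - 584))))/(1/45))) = -92867008/1215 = -76433.75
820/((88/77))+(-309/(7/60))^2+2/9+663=7016311.33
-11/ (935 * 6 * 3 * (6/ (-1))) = 1/ 9180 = 0.00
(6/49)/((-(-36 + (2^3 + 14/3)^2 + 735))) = -54/379015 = -0.00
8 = 8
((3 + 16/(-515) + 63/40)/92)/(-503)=-18721/190657120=-0.00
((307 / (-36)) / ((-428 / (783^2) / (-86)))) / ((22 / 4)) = -899265321 / 4708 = -191007.93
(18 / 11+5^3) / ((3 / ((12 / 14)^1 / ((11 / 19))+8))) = 400.19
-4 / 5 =-0.80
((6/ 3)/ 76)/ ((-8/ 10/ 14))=-0.46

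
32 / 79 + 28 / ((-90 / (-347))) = 385222 / 3555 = 108.36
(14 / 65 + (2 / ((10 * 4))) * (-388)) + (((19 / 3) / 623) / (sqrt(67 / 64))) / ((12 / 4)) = -1247 / 65 + 152 * sqrt(67) / 375669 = -19.18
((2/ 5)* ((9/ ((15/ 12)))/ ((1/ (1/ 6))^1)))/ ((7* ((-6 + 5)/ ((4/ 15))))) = -16/ 875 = -0.02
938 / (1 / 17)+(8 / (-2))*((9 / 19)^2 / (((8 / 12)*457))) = 2630722756 / 164977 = 15946.00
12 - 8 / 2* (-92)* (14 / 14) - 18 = 362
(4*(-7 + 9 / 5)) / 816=-13 / 510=-0.03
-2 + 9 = 7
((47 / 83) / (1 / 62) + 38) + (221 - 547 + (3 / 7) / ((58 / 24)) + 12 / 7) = -4229098 / 16849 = -251.00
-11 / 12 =-0.92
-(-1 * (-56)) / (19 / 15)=-840 / 19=-44.21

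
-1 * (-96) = 96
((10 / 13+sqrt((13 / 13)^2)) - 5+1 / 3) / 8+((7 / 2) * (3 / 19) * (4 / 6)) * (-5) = -13067 / 5928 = -2.20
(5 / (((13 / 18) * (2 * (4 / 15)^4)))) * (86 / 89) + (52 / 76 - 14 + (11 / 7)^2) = 89704704717 / 137877376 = 650.61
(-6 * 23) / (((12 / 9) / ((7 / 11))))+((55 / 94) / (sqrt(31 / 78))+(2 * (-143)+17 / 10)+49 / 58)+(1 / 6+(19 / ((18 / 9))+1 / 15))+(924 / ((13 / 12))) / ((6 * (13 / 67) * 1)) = 55 * sqrt(2418) / 2914+635697343 / 1617330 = 393.98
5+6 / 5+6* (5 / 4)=137 / 10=13.70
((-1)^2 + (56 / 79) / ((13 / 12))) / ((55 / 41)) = 69659 / 56485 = 1.23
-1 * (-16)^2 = -256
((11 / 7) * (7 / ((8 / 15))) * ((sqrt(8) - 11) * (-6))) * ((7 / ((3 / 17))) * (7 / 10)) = 302379 / 8 - 27489 * sqrt(2) / 4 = 28078.55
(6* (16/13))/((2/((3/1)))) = 144/13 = 11.08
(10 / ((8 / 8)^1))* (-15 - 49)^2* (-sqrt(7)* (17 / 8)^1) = -87040* sqrt(7) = -230286.19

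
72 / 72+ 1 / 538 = 539 / 538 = 1.00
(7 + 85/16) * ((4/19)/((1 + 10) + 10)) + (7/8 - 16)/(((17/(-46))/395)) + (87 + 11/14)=220499933/13566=16253.87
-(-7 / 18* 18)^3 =343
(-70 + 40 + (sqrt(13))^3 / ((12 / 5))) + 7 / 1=-23 + 65 * sqrt(13) / 12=-3.47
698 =698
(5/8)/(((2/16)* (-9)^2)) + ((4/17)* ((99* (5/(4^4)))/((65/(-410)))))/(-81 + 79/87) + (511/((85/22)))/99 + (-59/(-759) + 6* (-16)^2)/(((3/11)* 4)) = 646993326398467/459021738240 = 1409.50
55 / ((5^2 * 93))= 11 / 465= 0.02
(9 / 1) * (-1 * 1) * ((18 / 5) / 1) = -32.40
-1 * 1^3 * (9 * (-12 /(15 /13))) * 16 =7488 /5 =1497.60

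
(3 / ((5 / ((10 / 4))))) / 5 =3 / 10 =0.30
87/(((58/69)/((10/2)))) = 1035/2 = 517.50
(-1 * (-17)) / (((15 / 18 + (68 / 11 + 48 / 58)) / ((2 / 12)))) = 0.36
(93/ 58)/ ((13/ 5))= 0.62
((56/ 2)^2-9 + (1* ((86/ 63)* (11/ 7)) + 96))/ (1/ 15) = 1925285/ 147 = 13097.18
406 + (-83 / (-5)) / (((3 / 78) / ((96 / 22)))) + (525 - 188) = 144449 / 55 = 2626.35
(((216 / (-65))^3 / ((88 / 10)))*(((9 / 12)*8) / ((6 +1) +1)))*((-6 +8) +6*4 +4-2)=-87.57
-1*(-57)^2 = -3249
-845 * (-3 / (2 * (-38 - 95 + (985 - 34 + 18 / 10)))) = 12675 / 8198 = 1.55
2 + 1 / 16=33 / 16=2.06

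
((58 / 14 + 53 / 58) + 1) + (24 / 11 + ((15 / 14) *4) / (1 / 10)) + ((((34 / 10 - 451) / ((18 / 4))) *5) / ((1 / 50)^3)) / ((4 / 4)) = -62166615.57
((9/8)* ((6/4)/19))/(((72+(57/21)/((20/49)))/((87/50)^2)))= 0.00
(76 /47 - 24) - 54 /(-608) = -22.29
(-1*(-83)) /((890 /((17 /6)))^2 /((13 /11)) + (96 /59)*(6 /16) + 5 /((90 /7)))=331164522 /333123225377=0.00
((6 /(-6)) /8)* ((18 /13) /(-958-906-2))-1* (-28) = 905635 /32344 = 28.00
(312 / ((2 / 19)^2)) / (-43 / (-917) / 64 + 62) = 1652536704 / 3638699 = 454.16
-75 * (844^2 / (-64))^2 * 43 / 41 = -6392335197225 / 656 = -9744413410.40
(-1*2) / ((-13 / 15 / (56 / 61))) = 1680 / 793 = 2.12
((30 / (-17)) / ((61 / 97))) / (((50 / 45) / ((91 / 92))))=-238329 / 95404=-2.50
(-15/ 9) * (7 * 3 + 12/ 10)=-37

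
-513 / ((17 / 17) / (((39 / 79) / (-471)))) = 6669 / 12403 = 0.54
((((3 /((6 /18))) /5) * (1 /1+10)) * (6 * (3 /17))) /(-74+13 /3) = -486 /1615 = -0.30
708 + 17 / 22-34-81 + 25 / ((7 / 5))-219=60465 / 154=392.63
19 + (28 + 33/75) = 1186/25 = 47.44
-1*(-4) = 4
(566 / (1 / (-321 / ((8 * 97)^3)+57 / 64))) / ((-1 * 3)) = -39259511487 / 233644288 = -168.03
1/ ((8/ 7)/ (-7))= -49/ 8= -6.12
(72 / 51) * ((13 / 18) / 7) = 52 / 357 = 0.15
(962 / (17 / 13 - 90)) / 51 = -12506 / 58803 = -0.21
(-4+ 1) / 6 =-1 / 2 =-0.50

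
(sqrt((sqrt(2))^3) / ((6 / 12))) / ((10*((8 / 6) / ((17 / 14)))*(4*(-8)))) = -51*2^(3 / 4) / 8960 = -0.01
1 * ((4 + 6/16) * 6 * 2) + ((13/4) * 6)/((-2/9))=-141/4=-35.25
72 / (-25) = -2.88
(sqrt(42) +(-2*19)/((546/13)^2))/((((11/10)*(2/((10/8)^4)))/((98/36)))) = -59375/912384 +153125*sqrt(42)/50688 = 19.51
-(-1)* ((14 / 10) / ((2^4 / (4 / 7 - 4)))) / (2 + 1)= -1 / 10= -0.10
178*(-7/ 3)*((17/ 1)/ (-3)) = 21182/ 9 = 2353.56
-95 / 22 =-4.32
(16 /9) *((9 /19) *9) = 144 /19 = 7.58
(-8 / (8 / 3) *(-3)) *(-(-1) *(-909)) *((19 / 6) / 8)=-51813 / 16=-3238.31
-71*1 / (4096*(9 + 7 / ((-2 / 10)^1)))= 0.00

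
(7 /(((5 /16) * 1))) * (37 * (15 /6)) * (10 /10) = 2072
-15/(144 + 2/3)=-45/434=-0.10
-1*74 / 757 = -0.10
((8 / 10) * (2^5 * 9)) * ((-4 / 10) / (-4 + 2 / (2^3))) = 3072 / 125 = 24.58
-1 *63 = -63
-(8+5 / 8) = -69 / 8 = -8.62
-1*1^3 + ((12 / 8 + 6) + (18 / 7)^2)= 1285 / 98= 13.11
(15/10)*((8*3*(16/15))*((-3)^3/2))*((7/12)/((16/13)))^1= -245.70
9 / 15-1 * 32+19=-62 / 5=-12.40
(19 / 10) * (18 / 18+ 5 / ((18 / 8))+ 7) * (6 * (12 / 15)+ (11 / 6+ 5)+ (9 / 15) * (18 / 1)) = 294101 / 675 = 435.71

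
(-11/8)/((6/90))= -165/8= -20.62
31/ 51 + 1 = 82/ 51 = 1.61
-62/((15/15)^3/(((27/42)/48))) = -93/112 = -0.83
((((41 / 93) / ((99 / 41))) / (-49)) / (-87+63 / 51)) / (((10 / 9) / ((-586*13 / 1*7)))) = -108849793 / 52203690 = -2.09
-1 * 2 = -2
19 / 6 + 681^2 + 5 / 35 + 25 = 19479151 / 42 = 463789.31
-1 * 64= -64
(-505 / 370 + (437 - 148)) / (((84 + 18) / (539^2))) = 2061246495 / 2516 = 819255.36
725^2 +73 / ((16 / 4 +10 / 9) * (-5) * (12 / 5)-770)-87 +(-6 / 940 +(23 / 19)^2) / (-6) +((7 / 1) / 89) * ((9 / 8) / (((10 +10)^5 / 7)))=525537.67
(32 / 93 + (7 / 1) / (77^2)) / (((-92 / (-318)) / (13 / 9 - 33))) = -204684622 / 5435199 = -37.66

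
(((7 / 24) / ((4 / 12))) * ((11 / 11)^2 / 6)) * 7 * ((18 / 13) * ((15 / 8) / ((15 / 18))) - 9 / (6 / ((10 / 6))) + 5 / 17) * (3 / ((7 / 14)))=5.57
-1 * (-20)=20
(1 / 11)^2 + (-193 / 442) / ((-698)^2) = 215320815 / 26056644328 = 0.01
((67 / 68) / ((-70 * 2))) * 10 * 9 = -603 / 952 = -0.63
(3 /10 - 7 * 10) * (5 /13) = -697 /26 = -26.81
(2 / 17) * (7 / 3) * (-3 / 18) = -7 / 153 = -0.05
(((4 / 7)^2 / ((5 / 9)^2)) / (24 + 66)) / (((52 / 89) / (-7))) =-1602 / 11375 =-0.14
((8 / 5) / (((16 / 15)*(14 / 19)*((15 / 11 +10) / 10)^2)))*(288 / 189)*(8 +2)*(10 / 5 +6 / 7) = 588544 / 8575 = 68.63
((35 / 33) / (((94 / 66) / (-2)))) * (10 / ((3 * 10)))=-70 / 141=-0.50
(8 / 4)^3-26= -18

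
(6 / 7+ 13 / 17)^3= 7189057 / 1685159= 4.27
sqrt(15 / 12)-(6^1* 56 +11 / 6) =-2027 / 6 +sqrt(5) / 2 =-336.72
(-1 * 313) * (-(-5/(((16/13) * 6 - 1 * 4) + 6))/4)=-20345/488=-41.69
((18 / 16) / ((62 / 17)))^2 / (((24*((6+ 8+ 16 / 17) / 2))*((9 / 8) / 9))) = 132651 / 31244032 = 0.00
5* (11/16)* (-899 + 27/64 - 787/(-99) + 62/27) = -84427105/27648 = -3053.64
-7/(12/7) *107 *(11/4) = -57673/48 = -1201.52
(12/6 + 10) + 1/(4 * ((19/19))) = 49/4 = 12.25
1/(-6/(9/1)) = -3/2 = -1.50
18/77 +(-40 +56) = 1250/77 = 16.23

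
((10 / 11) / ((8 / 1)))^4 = 625 / 3748096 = 0.00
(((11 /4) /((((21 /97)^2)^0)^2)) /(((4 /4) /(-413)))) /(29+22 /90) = -29205 /752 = -38.84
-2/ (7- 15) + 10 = 41/ 4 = 10.25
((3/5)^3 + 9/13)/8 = 369/3250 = 0.11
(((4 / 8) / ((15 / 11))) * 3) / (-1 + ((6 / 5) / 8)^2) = -440 / 391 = -1.13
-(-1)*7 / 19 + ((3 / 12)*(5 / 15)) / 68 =5731 / 15504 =0.37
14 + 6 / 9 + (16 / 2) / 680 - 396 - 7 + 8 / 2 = -98002 / 255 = -384.32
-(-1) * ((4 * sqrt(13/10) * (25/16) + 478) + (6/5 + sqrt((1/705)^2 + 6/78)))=sqrt(6461494)/9165 + 5 * sqrt(130)/8 + 2396/5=486.60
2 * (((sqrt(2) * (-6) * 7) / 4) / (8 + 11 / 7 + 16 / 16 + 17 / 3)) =-441 * sqrt(2) / 341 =-1.83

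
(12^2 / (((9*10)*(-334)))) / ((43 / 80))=-64 / 7181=-0.01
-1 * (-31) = 31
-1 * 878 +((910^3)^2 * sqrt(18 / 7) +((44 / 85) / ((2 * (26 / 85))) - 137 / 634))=-7231283 / 8242 +243372536589000000 * sqrt(14)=910616649266142297.16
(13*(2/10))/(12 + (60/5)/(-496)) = 1612/7425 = 0.22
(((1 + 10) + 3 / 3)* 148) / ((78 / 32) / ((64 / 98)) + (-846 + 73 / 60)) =-13639680 / 6459271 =-2.11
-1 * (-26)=26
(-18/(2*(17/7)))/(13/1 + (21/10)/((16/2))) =-0.28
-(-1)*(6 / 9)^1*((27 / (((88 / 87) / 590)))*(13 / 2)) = 3002805 / 44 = 68245.57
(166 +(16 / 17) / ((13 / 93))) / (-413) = -38174 / 91273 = -0.42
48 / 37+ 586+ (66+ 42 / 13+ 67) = 348017 / 481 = 723.53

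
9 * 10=90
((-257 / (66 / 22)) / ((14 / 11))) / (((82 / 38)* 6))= -53713 / 10332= -5.20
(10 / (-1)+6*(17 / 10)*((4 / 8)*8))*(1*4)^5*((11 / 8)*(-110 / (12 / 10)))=-11925760 / 3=-3975253.33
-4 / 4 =-1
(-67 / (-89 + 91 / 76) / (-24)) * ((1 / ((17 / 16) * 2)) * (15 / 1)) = -25460 / 113441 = -0.22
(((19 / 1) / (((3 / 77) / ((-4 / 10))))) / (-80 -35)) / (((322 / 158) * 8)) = 16511 / 158700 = 0.10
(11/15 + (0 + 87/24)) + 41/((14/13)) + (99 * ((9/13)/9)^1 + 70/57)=10638167/207480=51.27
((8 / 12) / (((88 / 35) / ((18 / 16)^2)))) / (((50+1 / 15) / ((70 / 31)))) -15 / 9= -162409865 / 98338944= -1.65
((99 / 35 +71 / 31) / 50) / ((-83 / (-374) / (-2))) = -2077196 / 2251375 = -0.92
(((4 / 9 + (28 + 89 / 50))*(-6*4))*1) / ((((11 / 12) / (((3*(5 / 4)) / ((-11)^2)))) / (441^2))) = -31741632972 / 6655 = -4769591.73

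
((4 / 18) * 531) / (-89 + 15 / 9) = -177 / 131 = -1.35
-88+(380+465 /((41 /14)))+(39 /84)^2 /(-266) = 3854303279 /8550304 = 450.78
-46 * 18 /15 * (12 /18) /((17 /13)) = -2392 /85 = -28.14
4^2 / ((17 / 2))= 1.88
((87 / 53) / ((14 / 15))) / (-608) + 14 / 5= 6309379 / 2255680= 2.80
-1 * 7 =-7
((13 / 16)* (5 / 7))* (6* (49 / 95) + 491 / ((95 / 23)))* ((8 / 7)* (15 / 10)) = 451893 / 3724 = 121.35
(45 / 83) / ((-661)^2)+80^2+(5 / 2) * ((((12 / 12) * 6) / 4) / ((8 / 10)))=3716198797145 / 580231088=6404.69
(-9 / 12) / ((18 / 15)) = -5 / 8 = -0.62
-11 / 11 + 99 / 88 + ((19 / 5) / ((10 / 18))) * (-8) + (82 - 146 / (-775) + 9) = 226879 / 6200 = 36.59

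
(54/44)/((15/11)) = 9/10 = 0.90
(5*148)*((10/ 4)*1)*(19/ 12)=17575/ 6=2929.17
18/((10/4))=36/5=7.20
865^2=748225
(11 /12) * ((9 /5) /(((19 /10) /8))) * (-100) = -694.74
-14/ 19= -0.74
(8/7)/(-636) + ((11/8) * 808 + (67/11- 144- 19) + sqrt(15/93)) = sqrt(155)/31 + 11680913/12243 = 954.49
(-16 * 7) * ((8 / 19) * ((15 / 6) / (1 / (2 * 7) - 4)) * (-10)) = -62720 / 209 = -300.10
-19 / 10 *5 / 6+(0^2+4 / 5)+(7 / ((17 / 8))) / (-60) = -0.84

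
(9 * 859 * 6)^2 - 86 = 2151660910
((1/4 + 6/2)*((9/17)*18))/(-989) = -1053/33626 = -0.03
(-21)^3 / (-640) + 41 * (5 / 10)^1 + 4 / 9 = 35.41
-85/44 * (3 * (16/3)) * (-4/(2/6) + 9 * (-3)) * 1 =13260/11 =1205.45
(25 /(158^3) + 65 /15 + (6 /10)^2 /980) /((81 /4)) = 314092926481 /1467653843250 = 0.21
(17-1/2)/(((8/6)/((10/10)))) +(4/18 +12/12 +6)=1411/72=19.60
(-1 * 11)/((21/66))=-242/7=-34.57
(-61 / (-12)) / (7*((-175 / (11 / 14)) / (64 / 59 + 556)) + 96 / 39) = -23892297 / 1584514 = -15.08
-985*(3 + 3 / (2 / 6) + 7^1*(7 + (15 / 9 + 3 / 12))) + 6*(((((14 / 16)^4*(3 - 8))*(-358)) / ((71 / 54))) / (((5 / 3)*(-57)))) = -151987590857 / 2072064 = -73350.82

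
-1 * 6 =-6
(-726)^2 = 527076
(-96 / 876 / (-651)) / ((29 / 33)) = 88 / 459389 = 0.00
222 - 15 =207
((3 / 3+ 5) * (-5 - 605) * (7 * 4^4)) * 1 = -6558720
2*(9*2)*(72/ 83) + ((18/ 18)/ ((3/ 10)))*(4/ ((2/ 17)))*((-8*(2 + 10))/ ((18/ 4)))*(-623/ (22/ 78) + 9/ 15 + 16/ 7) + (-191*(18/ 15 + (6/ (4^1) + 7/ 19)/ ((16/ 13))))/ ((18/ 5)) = 124343486827499/ 23314368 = 5333341.52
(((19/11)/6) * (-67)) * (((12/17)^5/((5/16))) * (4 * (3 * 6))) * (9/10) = -273683349504/390460675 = -700.92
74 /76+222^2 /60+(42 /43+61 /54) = 90936028 /110295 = 824.48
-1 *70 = -70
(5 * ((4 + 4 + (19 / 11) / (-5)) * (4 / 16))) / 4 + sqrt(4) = 773 / 176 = 4.39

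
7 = 7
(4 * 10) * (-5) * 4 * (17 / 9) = -13600 / 9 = -1511.11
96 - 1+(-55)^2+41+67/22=69609/22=3164.05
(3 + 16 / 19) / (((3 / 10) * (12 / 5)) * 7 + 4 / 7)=12775 / 18658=0.68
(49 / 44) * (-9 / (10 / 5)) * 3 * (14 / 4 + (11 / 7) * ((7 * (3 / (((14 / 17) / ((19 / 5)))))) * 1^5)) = -257607 / 110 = -2341.88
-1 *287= -287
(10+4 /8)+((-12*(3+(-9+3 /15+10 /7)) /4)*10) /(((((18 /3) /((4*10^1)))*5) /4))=9939 /14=709.93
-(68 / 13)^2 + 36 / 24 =-8741 / 338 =-25.86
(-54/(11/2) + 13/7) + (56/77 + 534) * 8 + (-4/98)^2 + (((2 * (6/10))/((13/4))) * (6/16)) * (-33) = 665662418/156065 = 4265.29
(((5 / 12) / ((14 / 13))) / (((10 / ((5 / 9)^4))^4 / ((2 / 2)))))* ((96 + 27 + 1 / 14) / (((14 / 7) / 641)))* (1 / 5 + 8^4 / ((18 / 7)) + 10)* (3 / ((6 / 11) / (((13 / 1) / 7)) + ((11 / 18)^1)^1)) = 36160370078037841796875 / 54135940344822002370816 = 0.67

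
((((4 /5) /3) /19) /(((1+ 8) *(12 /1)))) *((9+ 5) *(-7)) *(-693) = 7546 /855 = 8.83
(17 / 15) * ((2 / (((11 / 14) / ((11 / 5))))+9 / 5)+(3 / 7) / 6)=8891 / 1050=8.47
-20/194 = -10/97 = -0.10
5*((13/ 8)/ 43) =0.19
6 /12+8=8.50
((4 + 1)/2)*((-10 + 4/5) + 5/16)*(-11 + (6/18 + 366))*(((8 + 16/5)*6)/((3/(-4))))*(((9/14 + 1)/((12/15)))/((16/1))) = 2905383/32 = 90793.22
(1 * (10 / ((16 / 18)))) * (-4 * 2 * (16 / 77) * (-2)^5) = 46080 / 77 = 598.44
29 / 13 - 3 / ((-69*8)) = 5349 / 2392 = 2.24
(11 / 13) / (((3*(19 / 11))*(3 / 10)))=1210 / 2223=0.54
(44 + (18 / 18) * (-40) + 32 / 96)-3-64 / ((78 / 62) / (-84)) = 166708 / 39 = 4274.56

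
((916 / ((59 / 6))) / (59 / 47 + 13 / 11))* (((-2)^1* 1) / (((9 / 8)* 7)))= -3788576 / 390285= -9.71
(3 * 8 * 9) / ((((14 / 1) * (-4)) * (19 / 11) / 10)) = -2970 / 133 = -22.33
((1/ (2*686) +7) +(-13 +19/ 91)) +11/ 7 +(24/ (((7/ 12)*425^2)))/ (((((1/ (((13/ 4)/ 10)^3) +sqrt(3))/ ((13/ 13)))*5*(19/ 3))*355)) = -4.22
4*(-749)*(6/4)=-4494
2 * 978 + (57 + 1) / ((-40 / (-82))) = 20749 / 10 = 2074.90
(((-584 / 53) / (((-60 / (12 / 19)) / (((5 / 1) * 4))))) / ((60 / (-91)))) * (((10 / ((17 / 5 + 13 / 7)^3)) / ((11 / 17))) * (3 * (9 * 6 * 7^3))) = -44840989864125 / 2156381744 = -20794.55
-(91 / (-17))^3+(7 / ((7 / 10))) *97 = 5519181 / 4913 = 1123.38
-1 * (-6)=6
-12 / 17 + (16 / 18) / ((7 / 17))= 1556 / 1071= 1.45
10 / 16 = 5 / 8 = 0.62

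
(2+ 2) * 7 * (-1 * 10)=-280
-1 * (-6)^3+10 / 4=437 / 2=218.50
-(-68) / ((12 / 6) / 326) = 11084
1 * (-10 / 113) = -0.09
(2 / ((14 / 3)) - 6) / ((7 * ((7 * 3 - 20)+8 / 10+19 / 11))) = -2145 / 9506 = -0.23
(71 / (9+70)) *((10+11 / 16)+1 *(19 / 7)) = 1349 / 112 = 12.04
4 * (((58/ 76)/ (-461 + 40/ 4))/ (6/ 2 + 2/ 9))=-18/ 8569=-0.00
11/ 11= 1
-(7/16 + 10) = -167/16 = -10.44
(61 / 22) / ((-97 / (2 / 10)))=-61 / 10670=-0.01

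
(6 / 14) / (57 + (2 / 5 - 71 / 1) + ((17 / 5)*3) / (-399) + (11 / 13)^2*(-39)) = -3705 / 359188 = -0.01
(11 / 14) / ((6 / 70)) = 55 / 6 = 9.17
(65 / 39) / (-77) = -5 / 231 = -0.02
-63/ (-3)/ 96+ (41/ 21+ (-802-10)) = -544205/ 672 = -809.83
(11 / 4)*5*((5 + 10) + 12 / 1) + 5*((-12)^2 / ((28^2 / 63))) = 12015 / 28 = 429.11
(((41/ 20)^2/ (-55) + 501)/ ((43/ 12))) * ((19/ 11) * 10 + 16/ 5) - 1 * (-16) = 18717378791/ 6503750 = 2877.94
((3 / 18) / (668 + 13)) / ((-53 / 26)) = -13 / 108279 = -0.00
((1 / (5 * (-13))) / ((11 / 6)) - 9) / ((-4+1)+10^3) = -6441 / 712855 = -0.01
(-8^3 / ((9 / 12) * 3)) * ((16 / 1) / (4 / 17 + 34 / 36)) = -1114112 / 361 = -3086.18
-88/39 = -2.26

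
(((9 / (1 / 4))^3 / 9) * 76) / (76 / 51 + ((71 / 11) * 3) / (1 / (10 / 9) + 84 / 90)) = 1215637632 / 37187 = 32689.85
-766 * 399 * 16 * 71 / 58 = -173600112 / 29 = -5986210.76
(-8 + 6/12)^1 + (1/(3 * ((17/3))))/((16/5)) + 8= 141/272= 0.52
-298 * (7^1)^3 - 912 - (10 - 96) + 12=-103028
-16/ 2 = -8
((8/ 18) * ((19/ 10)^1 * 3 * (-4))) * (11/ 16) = -209/ 30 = -6.97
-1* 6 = -6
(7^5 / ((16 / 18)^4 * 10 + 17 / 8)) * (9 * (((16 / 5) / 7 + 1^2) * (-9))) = -520603855128 / 2196085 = -237059.97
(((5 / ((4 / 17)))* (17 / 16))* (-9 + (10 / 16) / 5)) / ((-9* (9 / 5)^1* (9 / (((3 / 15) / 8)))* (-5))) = -20519 / 2985984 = -0.01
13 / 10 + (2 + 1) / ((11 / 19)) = 713 / 110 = 6.48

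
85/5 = 17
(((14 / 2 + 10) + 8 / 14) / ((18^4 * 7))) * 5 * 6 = 205 / 285768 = 0.00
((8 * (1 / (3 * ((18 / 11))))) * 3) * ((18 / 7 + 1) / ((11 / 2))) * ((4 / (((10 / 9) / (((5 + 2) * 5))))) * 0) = 0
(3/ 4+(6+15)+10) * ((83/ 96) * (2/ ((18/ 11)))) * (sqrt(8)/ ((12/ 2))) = 115951 * sqrt(2)/ 10368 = 15.82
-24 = -24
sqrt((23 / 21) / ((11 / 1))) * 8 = 8 * sqrt(5313) / 231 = 2.52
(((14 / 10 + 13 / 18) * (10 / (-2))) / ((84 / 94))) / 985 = -8977 / 744660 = -0.01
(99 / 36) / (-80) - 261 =-83531 / 320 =-261.03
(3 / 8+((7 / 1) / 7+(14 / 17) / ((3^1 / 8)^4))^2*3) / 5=27587142857 / 25281720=1091.19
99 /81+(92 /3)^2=2825 /3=941.67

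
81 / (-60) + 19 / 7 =1.36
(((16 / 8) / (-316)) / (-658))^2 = 1 / 10808513296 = 0.00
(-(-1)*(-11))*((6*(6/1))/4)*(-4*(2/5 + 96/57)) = 78408/95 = 825.35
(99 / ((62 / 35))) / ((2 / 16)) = 13860 / 31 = 447.10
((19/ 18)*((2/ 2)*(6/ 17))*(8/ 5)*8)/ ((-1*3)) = -1216/ 765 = -1.59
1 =1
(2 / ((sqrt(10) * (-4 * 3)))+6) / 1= 5.95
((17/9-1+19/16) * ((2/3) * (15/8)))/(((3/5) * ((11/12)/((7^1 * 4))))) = 52325/396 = 132.13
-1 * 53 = -53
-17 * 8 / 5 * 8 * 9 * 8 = -78336 / 5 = -15667.20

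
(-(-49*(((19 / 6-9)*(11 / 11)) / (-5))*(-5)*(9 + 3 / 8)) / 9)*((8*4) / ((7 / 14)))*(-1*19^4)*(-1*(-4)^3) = 158933699555.56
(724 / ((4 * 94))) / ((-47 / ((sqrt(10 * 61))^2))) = -55205 / 2209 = -24.99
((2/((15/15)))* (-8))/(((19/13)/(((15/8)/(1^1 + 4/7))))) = -2730/209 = -13.06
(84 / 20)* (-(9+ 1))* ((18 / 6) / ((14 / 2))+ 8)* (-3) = 1062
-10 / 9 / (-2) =5 / 9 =0.56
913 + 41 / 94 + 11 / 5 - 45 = 409199 / 470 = 870.64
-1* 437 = -437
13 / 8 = 1.62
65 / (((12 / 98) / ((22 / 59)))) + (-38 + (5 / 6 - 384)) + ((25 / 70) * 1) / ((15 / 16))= -552217 / 2478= -222.85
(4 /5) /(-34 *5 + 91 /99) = -396 /83695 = -0.00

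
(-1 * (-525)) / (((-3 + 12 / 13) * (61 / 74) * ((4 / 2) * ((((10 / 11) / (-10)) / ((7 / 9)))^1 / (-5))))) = -32407375 / 4941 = -6558.87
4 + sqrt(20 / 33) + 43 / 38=5.91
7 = 7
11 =11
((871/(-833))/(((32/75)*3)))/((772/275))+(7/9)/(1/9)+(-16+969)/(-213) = 9795725791/4383206016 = 2.23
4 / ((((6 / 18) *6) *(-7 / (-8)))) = 16 / 7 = 2.29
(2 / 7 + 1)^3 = 729 / 343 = 2.13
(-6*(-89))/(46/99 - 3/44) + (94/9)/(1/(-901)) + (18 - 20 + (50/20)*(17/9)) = -22779871/2826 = -8060.82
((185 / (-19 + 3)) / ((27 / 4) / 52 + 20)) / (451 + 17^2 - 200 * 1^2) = -481 / 452196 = -0.00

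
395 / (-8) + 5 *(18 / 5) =-251 / 8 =-31.38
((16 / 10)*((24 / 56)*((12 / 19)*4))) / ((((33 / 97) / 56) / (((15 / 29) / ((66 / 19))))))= 148992 / 3509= 42.46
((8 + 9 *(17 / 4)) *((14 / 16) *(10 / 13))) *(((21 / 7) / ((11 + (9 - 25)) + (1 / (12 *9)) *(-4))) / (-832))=524475 / 23535616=0.02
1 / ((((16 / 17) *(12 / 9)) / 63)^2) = 10323369 / 4096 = 2520.35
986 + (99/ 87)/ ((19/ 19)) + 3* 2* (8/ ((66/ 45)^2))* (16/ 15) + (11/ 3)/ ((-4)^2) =170313175/ 168432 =1011.17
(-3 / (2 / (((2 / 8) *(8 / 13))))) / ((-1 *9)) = 0.03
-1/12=-0.08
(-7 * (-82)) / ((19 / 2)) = 1148 / 19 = 60.42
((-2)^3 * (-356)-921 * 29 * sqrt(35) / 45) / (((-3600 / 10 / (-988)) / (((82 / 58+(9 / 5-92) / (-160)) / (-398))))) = -336186019 / 8656500+1159652897 * sqrt(35) / 143280000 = 9.05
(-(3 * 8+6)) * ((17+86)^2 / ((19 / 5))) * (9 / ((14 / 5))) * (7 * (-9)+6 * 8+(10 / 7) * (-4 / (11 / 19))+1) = 65810279250 / 10241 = 6426157.53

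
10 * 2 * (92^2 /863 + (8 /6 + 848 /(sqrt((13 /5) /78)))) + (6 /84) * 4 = 4043338 /18123 + 16960 * sqrt(30) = 93116.85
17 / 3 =5.67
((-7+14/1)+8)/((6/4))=10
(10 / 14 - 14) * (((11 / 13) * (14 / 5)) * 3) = -6138 / 65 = -94.43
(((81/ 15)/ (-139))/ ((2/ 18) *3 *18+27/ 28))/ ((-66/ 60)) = 504/ 99385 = 0.01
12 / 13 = 0.92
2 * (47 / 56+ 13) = 775 / 28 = 27.68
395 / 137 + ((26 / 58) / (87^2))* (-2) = 86699333 / 30071637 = 2.88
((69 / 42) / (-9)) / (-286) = 23 / 36036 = 0.00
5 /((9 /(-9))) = -5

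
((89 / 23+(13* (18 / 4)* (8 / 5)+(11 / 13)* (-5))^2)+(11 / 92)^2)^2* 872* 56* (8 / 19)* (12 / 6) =249208941500824715837728812 / 94911398261875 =2625700875391.38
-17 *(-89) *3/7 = 4539/7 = 648.43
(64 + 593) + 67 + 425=1149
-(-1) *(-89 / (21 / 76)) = -322.10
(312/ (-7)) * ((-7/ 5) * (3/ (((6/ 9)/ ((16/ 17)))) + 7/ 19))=463944/ 1615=287.27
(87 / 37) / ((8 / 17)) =1479 / 296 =5.00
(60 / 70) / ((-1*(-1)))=6 / 7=0.86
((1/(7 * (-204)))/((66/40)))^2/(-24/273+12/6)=325/3449971602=0.00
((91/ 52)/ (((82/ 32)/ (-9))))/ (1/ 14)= -3528/ 41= -86.05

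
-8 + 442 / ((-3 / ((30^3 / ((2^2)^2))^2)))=-839109391 / 2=-419554695.50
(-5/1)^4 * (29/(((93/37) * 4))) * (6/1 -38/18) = 23471875/3348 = 7010.72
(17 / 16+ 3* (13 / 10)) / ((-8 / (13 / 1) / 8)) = -5161 / 80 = -64.51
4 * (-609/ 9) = -812/ 3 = -270.67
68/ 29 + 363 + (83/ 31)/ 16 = 5257527/ 14384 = 365.51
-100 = -100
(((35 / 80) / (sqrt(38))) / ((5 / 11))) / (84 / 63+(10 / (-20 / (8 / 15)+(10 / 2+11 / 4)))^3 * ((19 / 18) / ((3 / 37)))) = 3503445561 * sqrt(38) / 116035960960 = 0.19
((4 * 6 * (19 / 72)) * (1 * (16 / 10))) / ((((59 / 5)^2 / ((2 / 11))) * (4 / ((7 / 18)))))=1330 / 1033857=0.00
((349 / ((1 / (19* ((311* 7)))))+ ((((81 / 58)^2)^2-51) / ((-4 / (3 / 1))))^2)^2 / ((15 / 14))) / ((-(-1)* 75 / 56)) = 42877972621933630916689199176245212667074005441 / 295202752184074389302501572608000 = 145249230587108.37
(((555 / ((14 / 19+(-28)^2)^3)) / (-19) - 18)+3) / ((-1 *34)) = 3314613784357 / 7513124547600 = 0.44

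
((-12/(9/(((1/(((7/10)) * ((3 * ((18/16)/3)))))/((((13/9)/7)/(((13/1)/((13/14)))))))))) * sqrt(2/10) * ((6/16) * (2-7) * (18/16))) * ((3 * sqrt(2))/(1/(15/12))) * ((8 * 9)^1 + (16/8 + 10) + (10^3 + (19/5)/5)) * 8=20501964 * sqrt(10)/13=4987146.37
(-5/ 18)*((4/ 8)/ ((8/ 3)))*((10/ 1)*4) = -25/ 12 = -2.08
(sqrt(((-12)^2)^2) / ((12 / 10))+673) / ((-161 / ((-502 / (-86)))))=-199043 / 6923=-28.75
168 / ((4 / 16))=672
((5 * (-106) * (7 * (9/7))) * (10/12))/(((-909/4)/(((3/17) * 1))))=5300/1717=3.09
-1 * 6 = -6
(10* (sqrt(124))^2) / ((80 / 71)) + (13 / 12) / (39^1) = 39619 / 36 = 1100.53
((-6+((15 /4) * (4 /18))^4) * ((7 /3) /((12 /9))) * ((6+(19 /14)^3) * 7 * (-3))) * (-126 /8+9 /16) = -1501044957 /57344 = -26176.15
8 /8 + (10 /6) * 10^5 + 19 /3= 166674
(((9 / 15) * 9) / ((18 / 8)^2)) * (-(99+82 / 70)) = -56096 / 525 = -106.85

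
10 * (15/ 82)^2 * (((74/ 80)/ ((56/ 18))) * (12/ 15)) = 14985/ 188272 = 0.08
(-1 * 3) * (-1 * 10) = 30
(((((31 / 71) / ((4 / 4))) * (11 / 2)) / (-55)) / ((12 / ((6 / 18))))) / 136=-31 / 3476160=-0.00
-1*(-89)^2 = -7921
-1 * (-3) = 3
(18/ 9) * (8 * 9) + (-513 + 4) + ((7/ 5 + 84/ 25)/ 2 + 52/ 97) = -362.08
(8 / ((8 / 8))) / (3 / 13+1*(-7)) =-13 / 11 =-1.18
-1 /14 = -0.07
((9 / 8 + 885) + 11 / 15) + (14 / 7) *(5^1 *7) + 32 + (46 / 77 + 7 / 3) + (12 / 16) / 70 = 916423 / 924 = 991.80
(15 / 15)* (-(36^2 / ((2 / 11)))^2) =-50808384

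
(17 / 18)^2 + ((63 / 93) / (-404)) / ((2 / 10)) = 448177 / 507222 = 0.88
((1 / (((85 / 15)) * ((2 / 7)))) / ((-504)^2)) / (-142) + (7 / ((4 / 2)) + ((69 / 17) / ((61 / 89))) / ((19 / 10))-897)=-60265593828871 / 67685006592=-890.38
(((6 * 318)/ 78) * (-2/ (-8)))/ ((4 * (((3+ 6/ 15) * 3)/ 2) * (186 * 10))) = 53/ 328848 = 0.00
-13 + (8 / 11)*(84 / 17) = -1759 / 187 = -9.41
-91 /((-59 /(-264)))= -24024 /59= -407.19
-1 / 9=-0.11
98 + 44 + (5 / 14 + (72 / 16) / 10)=19993 / 140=142.81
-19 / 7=-2.71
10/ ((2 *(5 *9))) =1/ 9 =0.11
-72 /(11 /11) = -72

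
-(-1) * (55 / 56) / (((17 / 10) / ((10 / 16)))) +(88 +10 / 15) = 1017053 / 11424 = 89.03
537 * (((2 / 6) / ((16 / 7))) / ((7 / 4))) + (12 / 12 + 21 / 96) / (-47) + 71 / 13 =981229 / 19552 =50.19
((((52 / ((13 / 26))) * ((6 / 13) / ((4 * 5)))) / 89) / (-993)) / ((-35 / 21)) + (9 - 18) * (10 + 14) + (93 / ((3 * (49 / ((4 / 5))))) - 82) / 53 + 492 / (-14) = -483283112356 / 1912625575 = -252.68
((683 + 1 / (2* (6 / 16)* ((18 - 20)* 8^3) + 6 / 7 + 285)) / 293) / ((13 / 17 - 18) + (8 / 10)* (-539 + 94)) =-39187006 / 6274411875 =-0.01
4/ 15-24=-356/ 15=-23.73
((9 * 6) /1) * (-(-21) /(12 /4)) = 378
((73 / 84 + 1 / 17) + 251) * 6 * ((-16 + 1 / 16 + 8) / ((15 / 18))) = -14397.68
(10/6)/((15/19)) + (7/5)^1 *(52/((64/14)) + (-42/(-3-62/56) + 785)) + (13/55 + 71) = 547659029/455400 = 1202.59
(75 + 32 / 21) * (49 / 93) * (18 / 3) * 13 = 292474 / 93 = 3144.88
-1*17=-17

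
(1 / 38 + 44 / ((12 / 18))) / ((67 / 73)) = 71.94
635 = 635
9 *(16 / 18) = 8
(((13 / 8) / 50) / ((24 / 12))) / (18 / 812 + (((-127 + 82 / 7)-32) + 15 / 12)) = -2639 / 23712600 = -0.00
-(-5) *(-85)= -425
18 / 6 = 3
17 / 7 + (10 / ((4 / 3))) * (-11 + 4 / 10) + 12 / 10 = -5311 / 70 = -75.87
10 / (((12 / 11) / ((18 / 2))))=165 / 2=82.50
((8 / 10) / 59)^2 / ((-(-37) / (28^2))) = 12544 / 3219925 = 0.00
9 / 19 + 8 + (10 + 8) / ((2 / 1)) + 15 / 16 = 5597 / 304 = 18.41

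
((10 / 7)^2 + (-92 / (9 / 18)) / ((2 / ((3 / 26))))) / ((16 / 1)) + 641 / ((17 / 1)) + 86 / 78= 9946879 / 259896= 38.27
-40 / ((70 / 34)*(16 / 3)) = -51 / 14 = -3.64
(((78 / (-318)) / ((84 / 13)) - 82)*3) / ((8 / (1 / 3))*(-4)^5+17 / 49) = 2556631 / 255291884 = 0.01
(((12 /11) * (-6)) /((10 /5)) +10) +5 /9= 721 /99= 7.28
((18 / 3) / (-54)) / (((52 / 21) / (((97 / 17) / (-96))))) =679 / 254592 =0.00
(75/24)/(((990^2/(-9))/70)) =-35/17424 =-0.00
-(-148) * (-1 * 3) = -444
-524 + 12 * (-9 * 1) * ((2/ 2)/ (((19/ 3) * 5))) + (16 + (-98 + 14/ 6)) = -173017/ 285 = -607.08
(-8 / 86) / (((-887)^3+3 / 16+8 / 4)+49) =64 / 480130467647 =0.00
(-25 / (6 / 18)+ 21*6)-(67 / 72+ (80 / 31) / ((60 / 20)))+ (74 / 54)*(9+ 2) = 430441 / 6696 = 64.28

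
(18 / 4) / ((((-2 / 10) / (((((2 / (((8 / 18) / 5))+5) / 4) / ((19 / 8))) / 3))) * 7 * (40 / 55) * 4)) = -9075 / 8512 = -1.07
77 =77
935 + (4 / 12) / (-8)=22439 / 24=934.96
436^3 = 82881856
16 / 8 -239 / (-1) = 241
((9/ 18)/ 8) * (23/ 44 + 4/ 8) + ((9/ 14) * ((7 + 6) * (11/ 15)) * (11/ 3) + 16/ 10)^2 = 19990349/ 34496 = 579.50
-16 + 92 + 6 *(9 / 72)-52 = 99 / 4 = 24.75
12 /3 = 4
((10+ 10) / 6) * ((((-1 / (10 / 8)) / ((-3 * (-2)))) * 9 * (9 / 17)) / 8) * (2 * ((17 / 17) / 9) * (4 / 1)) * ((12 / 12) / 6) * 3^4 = -54 / 17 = -3.18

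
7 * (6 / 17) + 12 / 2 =144 / 17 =8.47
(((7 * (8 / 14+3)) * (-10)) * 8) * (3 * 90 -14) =-512000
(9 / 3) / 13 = 3 / 13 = 0.23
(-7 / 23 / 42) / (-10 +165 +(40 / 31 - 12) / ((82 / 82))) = -31 / 617274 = -0.00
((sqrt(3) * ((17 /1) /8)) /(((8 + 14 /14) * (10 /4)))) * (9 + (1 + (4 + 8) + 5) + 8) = 119 * sqrt(3) /36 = 5.73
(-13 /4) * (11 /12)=-143 /48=-2.98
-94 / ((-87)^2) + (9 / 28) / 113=-229295 / 23948316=-0.01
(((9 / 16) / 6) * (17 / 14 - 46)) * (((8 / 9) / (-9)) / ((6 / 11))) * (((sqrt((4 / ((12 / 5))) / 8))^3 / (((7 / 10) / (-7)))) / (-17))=57475 * sqrt(30) / 7402752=0.04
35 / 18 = 1.94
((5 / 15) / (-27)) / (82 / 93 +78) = -31 / 198072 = -0.00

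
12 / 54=0.22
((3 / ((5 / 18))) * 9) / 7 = 486 / 35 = 13.89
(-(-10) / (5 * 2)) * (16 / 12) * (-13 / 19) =-52 / 57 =-0.91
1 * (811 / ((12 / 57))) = 3852.25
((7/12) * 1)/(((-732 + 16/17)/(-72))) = 357/6214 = 0.06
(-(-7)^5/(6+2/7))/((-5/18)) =-9625.83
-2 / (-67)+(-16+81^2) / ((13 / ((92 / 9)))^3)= 341469571546 / 107308071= 3182.14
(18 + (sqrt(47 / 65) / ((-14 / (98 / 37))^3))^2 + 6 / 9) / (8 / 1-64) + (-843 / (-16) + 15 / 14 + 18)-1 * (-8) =4450650110826877 / 56035464772560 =79.43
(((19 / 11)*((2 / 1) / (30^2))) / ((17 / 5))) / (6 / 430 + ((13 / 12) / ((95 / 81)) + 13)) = 31046 / 383288103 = 0.00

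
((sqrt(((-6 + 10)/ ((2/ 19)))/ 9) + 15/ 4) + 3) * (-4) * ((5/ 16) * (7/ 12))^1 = -315/ 64 -35 * sqrt(38)/ 144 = -6.42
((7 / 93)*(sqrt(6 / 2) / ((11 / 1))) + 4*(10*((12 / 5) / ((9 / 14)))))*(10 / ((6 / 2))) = 70*sqrt(3) / 3069 + 4480 / 9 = 497.82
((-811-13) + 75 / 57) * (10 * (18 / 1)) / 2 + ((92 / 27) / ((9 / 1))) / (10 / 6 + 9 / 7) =-3532443572 / 47709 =-74041.45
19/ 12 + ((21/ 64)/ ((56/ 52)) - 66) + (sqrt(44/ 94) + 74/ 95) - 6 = -2529269/ 36480 + sqrt(1034)/ 47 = -68.65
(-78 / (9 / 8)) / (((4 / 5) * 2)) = -130 / 3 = -43.33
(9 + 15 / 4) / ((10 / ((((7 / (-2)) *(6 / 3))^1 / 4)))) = -357 / 160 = -2.23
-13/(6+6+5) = -13/17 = -0.76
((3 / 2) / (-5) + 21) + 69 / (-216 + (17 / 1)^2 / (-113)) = 5034309 / 246970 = 20.38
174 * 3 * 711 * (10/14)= 1855710/7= 265101.43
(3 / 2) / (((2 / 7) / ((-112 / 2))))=-294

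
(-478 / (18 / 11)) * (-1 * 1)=2629 / 9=292.11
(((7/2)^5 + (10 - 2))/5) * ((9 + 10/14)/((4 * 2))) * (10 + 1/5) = 14793621/11200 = 1320.86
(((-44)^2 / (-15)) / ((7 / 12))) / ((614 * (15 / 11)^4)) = -56689952 / 543965625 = -0.10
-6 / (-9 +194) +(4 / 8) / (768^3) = -5435817799 / 167604387840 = -0.03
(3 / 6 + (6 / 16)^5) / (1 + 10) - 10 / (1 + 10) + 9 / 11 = -16141 / 360448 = -0.04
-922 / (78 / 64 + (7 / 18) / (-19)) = -769.43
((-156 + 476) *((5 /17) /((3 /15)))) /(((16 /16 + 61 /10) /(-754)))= -60320000 /1207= -49975.14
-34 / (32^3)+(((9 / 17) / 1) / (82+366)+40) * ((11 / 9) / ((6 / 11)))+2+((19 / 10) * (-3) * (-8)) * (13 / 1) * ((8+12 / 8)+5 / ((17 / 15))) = 2194774587311 / 263208960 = 8338.53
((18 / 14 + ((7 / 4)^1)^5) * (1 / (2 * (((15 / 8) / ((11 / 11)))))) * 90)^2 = 144852554025 / 802816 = 180430.58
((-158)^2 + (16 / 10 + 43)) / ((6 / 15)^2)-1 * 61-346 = 623587 / 4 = 155896.75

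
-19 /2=-9.50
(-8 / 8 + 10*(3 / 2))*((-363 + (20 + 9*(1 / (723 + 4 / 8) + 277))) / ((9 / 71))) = 237456.93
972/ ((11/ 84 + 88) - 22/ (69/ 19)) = 625968/ 52855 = 11.84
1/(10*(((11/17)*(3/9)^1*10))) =51/1100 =0.05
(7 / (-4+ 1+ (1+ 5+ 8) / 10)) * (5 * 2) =-175 / 4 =-43.75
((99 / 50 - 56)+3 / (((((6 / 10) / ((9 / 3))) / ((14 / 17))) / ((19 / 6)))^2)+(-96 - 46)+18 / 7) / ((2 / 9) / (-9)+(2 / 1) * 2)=2594073087 / 32570300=79.65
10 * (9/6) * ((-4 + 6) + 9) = 165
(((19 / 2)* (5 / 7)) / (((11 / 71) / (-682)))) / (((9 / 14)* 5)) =-9293.11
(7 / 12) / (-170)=-7 / 2040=-0.00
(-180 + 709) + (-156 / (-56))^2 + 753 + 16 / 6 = 759947 / 588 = 1292.43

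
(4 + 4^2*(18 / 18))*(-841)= -16820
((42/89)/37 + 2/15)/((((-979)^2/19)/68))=847552/4303835745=0.00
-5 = -5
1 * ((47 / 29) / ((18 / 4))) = 94 / 261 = 0.36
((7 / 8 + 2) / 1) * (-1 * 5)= -115 / 8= -14.38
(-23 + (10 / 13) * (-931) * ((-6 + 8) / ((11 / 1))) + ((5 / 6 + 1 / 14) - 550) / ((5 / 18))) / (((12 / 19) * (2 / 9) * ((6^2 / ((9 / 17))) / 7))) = -607643541 / 388960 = -1562.23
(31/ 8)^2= 15.02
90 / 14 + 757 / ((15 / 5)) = 5434 / 21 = 258.76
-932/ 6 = -466/ 3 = -155.33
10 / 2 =5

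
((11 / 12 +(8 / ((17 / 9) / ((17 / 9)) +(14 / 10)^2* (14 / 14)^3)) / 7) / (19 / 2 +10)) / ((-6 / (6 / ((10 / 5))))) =-4049 / 121212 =-0.03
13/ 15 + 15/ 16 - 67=-15647/ 240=-65.20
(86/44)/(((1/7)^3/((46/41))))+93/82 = 679477/902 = 753.30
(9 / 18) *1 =1 / 2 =0.50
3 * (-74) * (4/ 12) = -74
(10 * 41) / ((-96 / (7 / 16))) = -1.87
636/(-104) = -159/26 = -6.12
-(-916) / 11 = 83.27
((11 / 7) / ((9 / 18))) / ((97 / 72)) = 1584 / 679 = 2.33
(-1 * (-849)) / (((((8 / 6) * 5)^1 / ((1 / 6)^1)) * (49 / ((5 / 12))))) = 283 / 1568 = 0.18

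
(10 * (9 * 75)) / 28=241.07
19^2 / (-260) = -361 / 260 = -1.39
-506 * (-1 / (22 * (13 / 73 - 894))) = -1679 / 65249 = -0.03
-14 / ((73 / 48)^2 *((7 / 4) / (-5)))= 92160 / 5329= 17.29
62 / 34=31 / 17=1.82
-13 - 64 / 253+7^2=9044 / 253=35.75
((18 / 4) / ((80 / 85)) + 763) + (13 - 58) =23129 / 32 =722.78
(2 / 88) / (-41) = -1 / 1804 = -0.00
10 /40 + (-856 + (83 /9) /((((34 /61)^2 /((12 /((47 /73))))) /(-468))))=-14114910945 /54332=-259790.01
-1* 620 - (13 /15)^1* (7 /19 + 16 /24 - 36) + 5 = -499916 /855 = -584.70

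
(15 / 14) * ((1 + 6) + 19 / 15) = 62 / 7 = 8.86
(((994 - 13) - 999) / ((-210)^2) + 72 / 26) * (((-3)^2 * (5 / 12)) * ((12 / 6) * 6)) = 793683 / 6370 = 124.60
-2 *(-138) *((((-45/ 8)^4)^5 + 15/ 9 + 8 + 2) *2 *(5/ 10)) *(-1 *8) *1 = -80001727740758687889275350357518805/ 36028797018963968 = -2220494003689585046.63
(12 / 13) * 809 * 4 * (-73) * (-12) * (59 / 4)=501748272 / 13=38596020.92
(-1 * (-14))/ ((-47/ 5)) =-70/ 47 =-1.49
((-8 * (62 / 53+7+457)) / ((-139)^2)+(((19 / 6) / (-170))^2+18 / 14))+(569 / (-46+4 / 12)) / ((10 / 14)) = -16705183208287733 / 1021702417066800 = -16.35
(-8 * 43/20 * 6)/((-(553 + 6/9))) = 1548/8305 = 0.19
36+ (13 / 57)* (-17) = 1831 / 57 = 32.12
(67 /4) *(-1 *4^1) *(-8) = 536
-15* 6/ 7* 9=-115.71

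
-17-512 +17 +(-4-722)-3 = -1241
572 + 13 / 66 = 37765 / 66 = 572.20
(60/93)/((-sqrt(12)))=-10*sqrt(3)/93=-0.19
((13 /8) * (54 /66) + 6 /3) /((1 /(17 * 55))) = 24905 /8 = 3113.12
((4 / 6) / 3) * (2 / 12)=1 / 27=0.04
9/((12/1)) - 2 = -5/4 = -1.25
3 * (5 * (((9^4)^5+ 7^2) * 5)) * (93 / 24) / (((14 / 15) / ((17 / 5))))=720797590903837669194375 / 56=12871385551854244092756.70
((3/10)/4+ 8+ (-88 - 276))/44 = -14237/1760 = -8.09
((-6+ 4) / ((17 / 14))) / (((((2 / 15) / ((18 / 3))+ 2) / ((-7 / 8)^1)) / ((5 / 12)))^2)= -39375 / 735488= -0.05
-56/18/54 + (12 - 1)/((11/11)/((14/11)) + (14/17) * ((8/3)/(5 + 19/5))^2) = 689668084/54248049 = 12.71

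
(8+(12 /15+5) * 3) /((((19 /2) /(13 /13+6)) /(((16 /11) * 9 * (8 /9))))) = 227584 /1045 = 217.78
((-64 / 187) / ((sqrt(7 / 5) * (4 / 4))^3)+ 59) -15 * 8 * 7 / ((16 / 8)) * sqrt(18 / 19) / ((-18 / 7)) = -320 * sqrt(35) / 9163+ 59+ 490 * sqrt(38) / 19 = 217.77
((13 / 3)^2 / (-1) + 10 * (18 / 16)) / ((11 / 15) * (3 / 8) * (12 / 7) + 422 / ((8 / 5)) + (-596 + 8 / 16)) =9485 / 417411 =0.02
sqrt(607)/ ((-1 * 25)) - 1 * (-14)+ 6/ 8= 59/ 4 - sqrt(607)/ 25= 13.76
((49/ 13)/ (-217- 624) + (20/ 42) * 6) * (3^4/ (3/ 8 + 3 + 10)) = 17.28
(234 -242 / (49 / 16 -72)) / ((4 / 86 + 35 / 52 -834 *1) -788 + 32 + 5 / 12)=-878660796 / 5877941047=-0.15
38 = 38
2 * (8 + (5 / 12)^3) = 13949 / 864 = 16.14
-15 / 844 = -0.02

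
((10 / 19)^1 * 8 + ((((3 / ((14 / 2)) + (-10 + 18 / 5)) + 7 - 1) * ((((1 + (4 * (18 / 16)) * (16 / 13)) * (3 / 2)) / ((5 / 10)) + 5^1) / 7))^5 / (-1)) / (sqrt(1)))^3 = 590688176775542574862883742670114651161073291264 / 7913202652330328452591428663731493936811032487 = 74.65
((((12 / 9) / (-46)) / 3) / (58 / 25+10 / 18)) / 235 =-10 / 699407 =-0.00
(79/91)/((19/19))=79/91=0.87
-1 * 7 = -7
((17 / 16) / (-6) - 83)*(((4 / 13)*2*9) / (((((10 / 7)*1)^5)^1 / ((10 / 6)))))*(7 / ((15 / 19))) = -3569823607 / 3120000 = -1144.17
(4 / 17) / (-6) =-2 / 51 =-0.04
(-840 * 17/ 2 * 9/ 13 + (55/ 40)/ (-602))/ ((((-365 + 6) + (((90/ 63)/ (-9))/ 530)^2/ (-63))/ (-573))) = -17793335583597807891/ 2255275628131552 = -7889.65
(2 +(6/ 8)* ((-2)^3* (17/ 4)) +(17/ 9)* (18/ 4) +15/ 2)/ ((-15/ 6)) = 3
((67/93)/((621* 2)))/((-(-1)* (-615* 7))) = -67/497253330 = -0.00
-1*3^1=-3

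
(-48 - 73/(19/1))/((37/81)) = -79785/703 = -113.49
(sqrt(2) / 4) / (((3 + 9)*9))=sqrt(2) / 432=0.00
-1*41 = -41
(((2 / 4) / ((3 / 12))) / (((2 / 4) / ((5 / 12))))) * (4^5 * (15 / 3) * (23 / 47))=588800 / 141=4175.89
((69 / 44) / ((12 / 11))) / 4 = 23 / 64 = 0.36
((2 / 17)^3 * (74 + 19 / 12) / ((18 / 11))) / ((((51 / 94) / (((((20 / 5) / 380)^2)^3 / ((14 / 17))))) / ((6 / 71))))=0.00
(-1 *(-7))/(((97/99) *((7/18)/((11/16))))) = 9801/776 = 12.63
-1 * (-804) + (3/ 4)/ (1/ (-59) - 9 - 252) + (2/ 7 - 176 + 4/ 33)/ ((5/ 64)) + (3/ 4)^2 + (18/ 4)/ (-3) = -266949461/ 184800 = -1444.53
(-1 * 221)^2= 48841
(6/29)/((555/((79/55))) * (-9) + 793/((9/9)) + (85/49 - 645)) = -11613/186787579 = -0.00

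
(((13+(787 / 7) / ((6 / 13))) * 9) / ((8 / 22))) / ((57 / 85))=10076495 / 1064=9470.39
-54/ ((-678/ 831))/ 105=2493/ 3955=0.63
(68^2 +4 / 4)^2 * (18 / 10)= 38503125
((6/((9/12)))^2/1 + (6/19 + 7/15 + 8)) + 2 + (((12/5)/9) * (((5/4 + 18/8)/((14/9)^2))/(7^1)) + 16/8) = 2146073/27930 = 76.84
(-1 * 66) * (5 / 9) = -110 / 3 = -36.67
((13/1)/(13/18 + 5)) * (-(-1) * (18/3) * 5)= 7020/103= 68.16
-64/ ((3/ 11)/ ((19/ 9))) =-13376/ 27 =-495.41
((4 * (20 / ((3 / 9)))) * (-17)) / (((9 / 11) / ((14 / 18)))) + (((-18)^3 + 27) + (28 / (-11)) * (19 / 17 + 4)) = -48957857 / 5049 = -9696.55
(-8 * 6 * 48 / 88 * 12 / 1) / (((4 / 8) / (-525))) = 3628800 / 11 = 329890.91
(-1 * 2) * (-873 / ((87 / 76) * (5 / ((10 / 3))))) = 29488 / 29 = 1016.83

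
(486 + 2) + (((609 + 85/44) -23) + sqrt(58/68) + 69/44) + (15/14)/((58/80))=sqrt(986)/34 + 438065/406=1079.90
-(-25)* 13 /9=36.11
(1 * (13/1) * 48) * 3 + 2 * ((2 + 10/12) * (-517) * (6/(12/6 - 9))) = 30682/7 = 4383.14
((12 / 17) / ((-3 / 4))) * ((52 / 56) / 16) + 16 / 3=3769 / 714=5.28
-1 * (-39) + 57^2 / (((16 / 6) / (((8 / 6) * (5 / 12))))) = 5727 / 8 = 715.88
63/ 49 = 9/ 7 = 1.29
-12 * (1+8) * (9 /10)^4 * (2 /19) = -177147 /23750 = -7.46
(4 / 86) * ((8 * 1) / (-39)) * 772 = -12352 / 1677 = -7.37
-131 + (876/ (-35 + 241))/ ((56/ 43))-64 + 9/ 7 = -78465/ 412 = -190.45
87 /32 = 2.72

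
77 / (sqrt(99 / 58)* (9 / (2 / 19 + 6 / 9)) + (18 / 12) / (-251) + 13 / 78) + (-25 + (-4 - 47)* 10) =-718482064848943 / 1342823268361 + 268769070108* sqrt(638) / 1342823268361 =-530.00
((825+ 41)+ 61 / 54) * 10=234125 / 27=8671.30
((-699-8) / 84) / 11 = -0.77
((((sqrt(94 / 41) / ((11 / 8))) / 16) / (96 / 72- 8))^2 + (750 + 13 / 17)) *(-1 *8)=-50653801591 / 8433700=-6006.12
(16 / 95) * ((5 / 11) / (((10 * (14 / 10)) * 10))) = 4 / 7315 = 0.00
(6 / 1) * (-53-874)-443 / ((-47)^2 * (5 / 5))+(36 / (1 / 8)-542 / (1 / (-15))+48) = 6414493 / 2209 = 2903.80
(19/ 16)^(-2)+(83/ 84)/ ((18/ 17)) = 896443/ 545832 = 1.64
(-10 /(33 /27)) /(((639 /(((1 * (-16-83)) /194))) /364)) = 16380 /6887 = 2.38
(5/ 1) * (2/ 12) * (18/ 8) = 15/ 8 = 1.88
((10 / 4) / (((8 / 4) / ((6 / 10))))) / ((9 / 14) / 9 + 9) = 21 / 254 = 0.08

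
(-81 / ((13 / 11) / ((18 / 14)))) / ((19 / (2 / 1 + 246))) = -1988712 / 1729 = -1150.21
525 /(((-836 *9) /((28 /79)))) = -1225 /49533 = -0.02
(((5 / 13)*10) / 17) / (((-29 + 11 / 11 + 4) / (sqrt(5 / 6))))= -25*sqrt(30) / 15912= -0.01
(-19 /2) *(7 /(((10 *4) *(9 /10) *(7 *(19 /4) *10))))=-1 /180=-0.01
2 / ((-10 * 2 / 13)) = -13 / 10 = -1.30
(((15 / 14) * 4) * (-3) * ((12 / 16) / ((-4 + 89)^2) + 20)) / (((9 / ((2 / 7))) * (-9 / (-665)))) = -10982057 / 18207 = -603.18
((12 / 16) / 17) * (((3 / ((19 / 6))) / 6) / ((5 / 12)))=27 / 1615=0.02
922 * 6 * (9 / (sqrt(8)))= 12447 * sqrt(2)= 17602.72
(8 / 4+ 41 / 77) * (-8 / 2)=-780 / 77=-10.13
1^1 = 1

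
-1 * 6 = -6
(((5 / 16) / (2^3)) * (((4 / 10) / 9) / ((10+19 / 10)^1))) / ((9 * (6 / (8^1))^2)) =0.00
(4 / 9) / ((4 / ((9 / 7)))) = 1 / 7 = 0.14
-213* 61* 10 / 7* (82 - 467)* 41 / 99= 8878550 / 3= 2959516.67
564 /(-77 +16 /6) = -1692 /223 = -7.59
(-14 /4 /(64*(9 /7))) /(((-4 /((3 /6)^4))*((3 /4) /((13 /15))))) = 637 /829440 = 0.00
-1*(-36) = 36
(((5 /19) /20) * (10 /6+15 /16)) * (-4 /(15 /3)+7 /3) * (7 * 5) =20125 /10944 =1.84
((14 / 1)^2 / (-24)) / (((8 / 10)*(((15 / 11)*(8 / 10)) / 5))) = -13475 / 288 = -46.79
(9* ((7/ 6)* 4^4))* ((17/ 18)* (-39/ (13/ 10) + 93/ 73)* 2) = -10647168/ 73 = -145851.62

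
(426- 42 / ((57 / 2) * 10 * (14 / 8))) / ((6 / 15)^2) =101155 / 38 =2661.97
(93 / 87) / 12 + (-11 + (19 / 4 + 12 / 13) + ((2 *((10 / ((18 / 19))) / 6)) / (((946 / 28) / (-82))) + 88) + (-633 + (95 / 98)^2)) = -25794453929537 / 46240061868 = -557.84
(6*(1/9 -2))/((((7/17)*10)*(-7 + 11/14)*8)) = 289/5220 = 0.06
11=11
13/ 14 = 0.93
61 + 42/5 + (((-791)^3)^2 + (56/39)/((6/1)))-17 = 143289631919477331779/585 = 244939541742696293.64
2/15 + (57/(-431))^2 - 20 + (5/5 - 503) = -1454088373/2786415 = -521.85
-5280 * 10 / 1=-52800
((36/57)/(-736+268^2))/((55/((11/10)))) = 1/5627800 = 0.00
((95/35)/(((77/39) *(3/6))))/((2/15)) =11115/539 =20.62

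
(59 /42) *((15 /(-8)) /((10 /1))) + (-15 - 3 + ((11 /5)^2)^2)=722709 /140000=5.16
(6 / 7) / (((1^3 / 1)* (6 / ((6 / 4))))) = 3 / 14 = 0.21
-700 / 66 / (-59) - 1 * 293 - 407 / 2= -1932671 / 3894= -496.32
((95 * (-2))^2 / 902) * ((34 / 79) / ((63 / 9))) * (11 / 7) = 3.87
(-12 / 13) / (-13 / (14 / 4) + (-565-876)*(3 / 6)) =168 / 131807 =0.00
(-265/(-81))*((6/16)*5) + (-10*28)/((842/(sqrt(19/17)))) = 1325/216-140*sqrt(323)/7157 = 5.78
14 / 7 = 2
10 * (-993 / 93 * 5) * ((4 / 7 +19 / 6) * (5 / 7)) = -6495875 / 4557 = -1425.47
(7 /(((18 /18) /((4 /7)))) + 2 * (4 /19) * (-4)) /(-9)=-0.26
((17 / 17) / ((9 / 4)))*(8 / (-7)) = -32 / 63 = -0.51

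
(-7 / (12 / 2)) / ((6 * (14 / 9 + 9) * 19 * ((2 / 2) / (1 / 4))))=-7 / 28880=-0.00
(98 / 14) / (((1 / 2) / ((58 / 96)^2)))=5887 / 1152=5.11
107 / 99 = 1.08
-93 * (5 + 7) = -1116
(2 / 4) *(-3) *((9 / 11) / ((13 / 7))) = -189 / 286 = -0.66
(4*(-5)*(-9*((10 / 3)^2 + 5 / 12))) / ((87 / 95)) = 197125 / 87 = 2265.80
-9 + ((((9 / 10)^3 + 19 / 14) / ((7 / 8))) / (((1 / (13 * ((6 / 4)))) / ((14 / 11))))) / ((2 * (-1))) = -742767 / 19250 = -38.59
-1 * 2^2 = -4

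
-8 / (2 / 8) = -32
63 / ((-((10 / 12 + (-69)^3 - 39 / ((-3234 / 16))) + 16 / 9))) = 0.00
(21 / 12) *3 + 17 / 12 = 20 / 3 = 6.67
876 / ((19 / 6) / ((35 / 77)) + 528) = 26280 / 16049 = 1.64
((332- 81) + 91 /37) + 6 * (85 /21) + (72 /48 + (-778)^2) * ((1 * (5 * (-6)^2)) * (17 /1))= 479713042106 /259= 1852173907.75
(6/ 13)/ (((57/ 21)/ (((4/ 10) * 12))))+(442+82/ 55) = 6035912/ 13585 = 444.31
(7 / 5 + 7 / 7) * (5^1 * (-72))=-864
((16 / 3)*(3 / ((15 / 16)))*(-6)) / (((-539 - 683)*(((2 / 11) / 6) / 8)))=67584 / 3055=22.12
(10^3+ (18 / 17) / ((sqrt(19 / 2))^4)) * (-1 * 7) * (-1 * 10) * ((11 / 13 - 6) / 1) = -28782867680 / 79781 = -360773.46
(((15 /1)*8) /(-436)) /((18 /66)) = -110 /109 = -1.01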